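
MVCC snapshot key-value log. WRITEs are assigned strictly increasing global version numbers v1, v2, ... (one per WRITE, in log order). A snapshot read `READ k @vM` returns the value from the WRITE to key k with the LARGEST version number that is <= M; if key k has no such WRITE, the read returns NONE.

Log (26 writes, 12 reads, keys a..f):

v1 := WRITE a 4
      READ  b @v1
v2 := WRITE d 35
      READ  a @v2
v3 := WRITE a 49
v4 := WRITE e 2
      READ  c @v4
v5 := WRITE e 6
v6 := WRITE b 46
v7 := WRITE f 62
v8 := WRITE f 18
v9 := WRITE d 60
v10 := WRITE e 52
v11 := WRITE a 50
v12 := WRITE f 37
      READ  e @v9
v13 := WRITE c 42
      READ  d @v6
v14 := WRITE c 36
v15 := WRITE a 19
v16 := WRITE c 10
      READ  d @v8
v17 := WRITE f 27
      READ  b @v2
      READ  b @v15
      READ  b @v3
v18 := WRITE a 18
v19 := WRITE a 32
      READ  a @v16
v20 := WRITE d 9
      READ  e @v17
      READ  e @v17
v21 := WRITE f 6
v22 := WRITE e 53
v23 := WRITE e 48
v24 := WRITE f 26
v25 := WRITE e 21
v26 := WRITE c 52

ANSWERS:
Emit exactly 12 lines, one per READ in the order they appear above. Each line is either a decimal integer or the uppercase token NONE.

v1: WRITE a=4  (a history now [(1, 4)])
READ b @v1: history=[] -> no version <= 1 -> NONE
v2: WRITE d=35  (d history now [(2, 35)])
READ a @v2: history=[(1, 4)] -> pick v1 -> 4
v3: WRITE a=49  (a history now [(1, 4), (3, 49)])
v4: WRITE e=2  (e history now [(4, 2)])
READ c @v4: history=[] -> no version <= 4 -> NONE
v5: WRITE e=6  (e history now [(4, 2), (5, 6)])
v6: WRITE b=46  (b history now [(6, 46)])
v7: WRITE f=62  (f history now [(7, 62)])
v8: WRITE f=18  (f history now [(7, 62), (8, 18)])
v9: WRITE d=60  (d history now [(2, 35), (9, 60)])
v10: WRITE e=52  (e history now [(4, 2), (5, 6), (10, 52)])
v11: WRITE a=50  (a history now [(1, 4), (3, 49), (11, 50)])
v12: WRITE f=37  (f history now [(7, 62), (8, 18), (12, 37)])
READ e @v9: history=[(4, 2), (5, 6), (10, 52)] -> pick v5 -> 6
v13: WRITE c=42  (c history now [(13, 42)])
READ d @v6: history=[(2, 35), (9, 60)] -> pick v2 -> 35
v14: WRITE c=36  (c history now [(13, 42), (14, 36)])
v15: WRITE a=19  (a history now [(1, 4), (3, 49), (11, 50), (15, 19)])
v16: WRITE c=10  (c history now [(13, 42), (14, 36), (16, 10)])
READ d @v8: history=[(2, 35), (9, 60)] -> pick v2 -> 35
v17: WRITE f=27  (f history now [(7, 62), (8, 18), (12, 37), (17, 27)])
READ b @v2: history=[(6, 46)] -> no version <= 2 -> NONE
READ b @v15: history=[(6, 46)] -> pick v6 -> 46
READ b @v3: history=[(6, 46)] -> no version <= 3 -> NONE
v18: WRITE a=18  (a history now [(1, 4), (3, 49), (11, 50), (15, 19), (18, 18)])
v19: WRITE a=32  (a history now [(1, 4), (3, 49), (11, 50), (15, 19), (18, 18), (19, 32)])
READ a @v16: history=[(1, 4), (3, 49), (11, 50), (15, 19), (18, 18), (19, 32)] -> pick v15 -> 19
v20: WRITE d=9  (d history now [(2, 35), (9, 60), (20, 9)])
READ e @v17: history=[(4, 2), (5, 6), (10, 52)] -> pick v10 -> 52
READ e @v17: history=[(4, 2), (5, 6), (10, 52)] -> pick v10 -> 52
v21: WRITE f=6  (f history now [(7, 62), (8, 18), (12, 37), (17, 27), (21, 6)])
v22: WRITE e=53  (e history now [(4, 2), (5, 6), (10, 52), (22, 53)])
v23: WRITE e=48  (e history now [(4, 2), (5, 6), (10, 52), (22, 53), (23, 48)])
v24: WRITE f=26  (f history now [(7, 62), (8, 18), (12, 37), (17, 27), (21, 6), (24, 26)])
v25: WRITE e=21  (e history now [(4, 2), (5, 6), (10, 52), (22, 53), (23, 48), (25, 21)])
v26: WRITE c=52  (c history now [(13, 42), (14, 36), (16, 10), (26, 52)])

Answer: NONE
4
NONE
6
35
35
NONE
46
NONE
19
52
52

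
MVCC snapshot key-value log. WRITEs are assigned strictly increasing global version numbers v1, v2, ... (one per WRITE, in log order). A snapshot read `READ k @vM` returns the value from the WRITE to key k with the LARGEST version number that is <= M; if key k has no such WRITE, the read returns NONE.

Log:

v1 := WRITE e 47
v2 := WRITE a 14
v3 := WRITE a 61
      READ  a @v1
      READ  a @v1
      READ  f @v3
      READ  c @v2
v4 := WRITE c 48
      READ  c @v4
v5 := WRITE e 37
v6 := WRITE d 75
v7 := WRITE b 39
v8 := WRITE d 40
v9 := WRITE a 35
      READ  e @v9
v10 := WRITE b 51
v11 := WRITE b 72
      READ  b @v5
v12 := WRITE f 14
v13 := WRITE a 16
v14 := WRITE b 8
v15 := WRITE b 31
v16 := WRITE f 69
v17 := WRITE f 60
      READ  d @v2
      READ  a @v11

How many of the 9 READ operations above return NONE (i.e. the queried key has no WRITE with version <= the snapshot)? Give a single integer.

v1: WRITE e=47  (e history now [(1, 47)])
v2: WRITE a=14  (a history now [(2, 14)])
v3: WRITE a=61  (a history now [(2, 14), (3, 61)])
READ a @v1: history=[(2, 14), (3, 61)] -> no version <= 1 -> NONE
READ a @v1: history=[(2, 14), (3, 61)] -> no version <= 1 -> NONE
READ f @v3: history=[] -> no version <= 3 -> NONE
READ c @v2: history=[] -> no version <= 2 -> NONE
v4: WRITE c=48  (c history now [(4, 48)])
READ c @v4: history=[(4, 48)] -> pick v4 -> 48
v5: WRITE e=37  (e history now [(1, 47), (5, 37)])
v6: WRITE d=75  (d history now [(6, 75)])
v7: WRITE b=39  (b history now [(7, 39)])
v8: WRITE d=40  (d history now [(6, 75), (8, 40)])
v9: WRITE a=35  (a history now [(2, 14), (3, 61), (9, 35)])
READ e @v9: history=[(1, 47), (5, 37)] -> pick v5 -> 37
v10: WRITE b=51  (b history now [(7, 39), (10, 51)])
v11: WRITE b=72  (b history now [(7, 39), (10, 51), (11, 72)])
READ b @v5: history=[(7, 39), (10, 51), (11, 72)] -> no version <= 5 -> NONE
v12: WRITE f=14  (f history now [(12, 14)])
v13: WRITE a=16  (a history now [(2, 14), (3, 61), (9, 35), (13, 16)])
v14: WRITE b=8  (b history now [(7, 39), (10, 51), (11, 72), (14, 8)])
v15: WRITE b=31  (b history now [(7, 39), (10, 51), (11, 72), (14, 8), (15, 31)])
v16: WRITE f=69  (f history now [(12, 14), (16, 69)])
v17: WRITE f=60  (f history now [(12, 14), (16, 69), (17, 60)])
READ d @v2: history=[(6, 75), (8, 40)] -> no version <= 2 -> NONE
READ a @v11: history=[(2, 14), (3, 61), (9, 35), (13, 16)] -> pick v9 -> 35
Read results in order: ['NONE', 'NONE', 'NONE', 'NONE', '48', '37', 'NONE', 'NONE', '35']
NONE count = 6

Answer: 6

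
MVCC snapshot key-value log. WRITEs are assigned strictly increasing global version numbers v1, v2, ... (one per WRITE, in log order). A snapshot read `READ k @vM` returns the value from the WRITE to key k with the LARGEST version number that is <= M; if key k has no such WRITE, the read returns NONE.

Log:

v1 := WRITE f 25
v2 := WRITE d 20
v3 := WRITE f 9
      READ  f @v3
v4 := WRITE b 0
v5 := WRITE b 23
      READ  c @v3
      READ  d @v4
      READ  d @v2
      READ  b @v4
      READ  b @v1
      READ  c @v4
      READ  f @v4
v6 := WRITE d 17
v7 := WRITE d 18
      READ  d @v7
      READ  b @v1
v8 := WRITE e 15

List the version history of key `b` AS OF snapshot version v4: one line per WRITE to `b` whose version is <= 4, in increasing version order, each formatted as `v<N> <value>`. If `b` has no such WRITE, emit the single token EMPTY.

Scan writes for key=b with version <= 4:
  v1 WRITE f 25 -> skip
  v2 WRITE d 20 -> skip
  v3 WRITE f 9 -> skip
  v4 WRITE b 0 -> keep
  v5 WRITE b 23 -> drop (> snap)
  v6 WRITE d 17 -> skip
  v7 WRITE d 18 -> skip
  v8 WRITE e 15 -> skip
Collected: [(4, 0)]

Answer: v4 0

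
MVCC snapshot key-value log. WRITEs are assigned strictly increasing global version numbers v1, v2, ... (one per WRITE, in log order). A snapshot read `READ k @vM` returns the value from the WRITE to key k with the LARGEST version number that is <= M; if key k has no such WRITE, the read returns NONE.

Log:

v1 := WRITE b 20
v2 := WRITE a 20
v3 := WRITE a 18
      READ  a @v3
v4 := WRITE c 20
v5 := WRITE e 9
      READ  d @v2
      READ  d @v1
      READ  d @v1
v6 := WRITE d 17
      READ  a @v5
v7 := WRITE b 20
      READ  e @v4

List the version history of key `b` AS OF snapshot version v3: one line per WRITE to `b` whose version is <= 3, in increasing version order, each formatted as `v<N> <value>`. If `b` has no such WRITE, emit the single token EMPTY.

Scan writes for key=b with version <= 3:
  v1 WRITE b 20 -> keep
  v2 WRITE a 20 -> skip
  v3 WRITE a 18 -> skip
  v4 WRITE c 20 -> skip
  v5 WRITE e 9 -> skip
  v6 WRITE d 17 -> skip
  v7 WRITE b 20 -> drop (> snap)
Collected: [(1, 20)]

Answer: v1 20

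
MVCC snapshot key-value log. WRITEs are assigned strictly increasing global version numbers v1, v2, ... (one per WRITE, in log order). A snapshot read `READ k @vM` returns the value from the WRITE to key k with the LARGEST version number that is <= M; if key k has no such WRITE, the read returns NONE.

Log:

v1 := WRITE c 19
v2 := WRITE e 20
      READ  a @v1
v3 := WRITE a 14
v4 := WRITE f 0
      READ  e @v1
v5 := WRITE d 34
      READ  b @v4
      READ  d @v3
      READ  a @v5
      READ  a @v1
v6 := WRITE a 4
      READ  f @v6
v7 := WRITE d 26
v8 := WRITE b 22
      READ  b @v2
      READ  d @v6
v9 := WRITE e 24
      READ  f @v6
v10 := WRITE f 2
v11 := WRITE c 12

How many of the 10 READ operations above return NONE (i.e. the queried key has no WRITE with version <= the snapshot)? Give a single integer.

Answer: 6

Derivation:
v1: WRITE c=19  (c history now [(1, 19)])
v2: WRITE e=20  (e history now [(2, 20)])
READ a @v1: history=[] -> no version <= 1 -> NONE
v3: WRITE a=14  (a history now [(3, 14)])
v4: WRITE f=0  (f history now [(4, 0)])
READ e @v1: history=[(2, 20)] -> no version <= 1 -> NONE
v5: WRITE d=34  (d history now [(5, 34)])
READ b @v4: history=[] -> no version <= 4 -> NONE
READ d @v3: history=[(5, 34)] -> no version <= 3 -> NONE
READ a @v5: history=[(3, 14)] -> pick v3 -> 14
READ a @v1: history=[(3, 14)] -> no version <= 1 -> NONE
v6: WRITE a=4  (a history now [(3, 14), (6, 4)])
READ f @v6: history=[(4, 0)] -> pick v4 -> 0
v7: WRITE d=26  (d history now [(5, 34), (7, 26)])
v8: WRITE b=22  (b history now [(8, 22)])
READ b @v2: history=[(8, 22)] -> no version <= 2 -> NONE
READ d @v6: history=[(5, 34), (7, 26)] -> pick v5 -> 34
v9: WRITE e=24  (e history now [(2, 20), (9, 24)])
READ f @v6: history=[(4, 0)] -> pick v4 -> 0
v10: WRITE f=2  (f history now [(4, 0), (10, 2)])
v11: WRITE c=12  (c history now [(1, 19), (11, 12)])
Read results in order: ['NONE', 'NONE', 'NONE', 'NONE', '14', 'NONE', '0', 'NONE', '34', '0']
NONE count = 6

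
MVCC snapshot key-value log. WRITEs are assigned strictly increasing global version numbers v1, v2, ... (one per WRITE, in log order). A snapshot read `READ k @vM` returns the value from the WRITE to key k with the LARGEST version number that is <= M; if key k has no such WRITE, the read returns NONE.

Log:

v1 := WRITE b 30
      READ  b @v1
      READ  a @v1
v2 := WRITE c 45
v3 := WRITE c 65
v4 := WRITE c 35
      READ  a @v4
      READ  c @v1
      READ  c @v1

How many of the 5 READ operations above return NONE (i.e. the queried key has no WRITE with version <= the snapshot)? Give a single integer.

v1: WRITE b=30  (b history now [(1, 30)])
READ b @v1: history=[(1, 30)] -> pick v1 -> 30
READ a @v1: history=[] -> no version <= 1 -> NONE
v2: WRITE c=45  (c history now [(2, 45)])
v3: WRITE c=65  (c history now [(2, 45), (3, 65)])
v4: WRITE c=35  (c history now [(2, 45), (3, 65), (4, 35)])
READ a @v4: history=[] -> no version <= 4 -> NONE
READ c @v1: history=[(2, 45), (3, 65), (4, 35)] -> no version <= 1 -> NONE
READ c @v1: history=[(2, 45), (3, 65), (4, 35)] -> no version <= 1 -> NONE
Read results in order: ['30', 'NONE', 'NONE', 'NONE', 'NONE']
NONE count = 4

Answer: 4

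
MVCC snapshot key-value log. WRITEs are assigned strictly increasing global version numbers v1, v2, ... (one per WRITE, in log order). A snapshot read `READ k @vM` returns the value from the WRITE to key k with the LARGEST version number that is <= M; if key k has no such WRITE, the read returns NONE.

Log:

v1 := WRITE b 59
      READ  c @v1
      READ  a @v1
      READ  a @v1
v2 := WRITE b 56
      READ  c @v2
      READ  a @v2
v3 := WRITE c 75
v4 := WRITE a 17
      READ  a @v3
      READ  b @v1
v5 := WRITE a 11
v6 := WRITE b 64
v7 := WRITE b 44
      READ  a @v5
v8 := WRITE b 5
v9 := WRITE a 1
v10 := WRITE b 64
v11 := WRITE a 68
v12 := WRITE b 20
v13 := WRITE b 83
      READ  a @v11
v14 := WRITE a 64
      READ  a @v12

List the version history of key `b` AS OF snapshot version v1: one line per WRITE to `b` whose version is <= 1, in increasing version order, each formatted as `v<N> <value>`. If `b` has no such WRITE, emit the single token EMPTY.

Answer: v1 59

Derivation:
Scan writes for key=b with version <= 1:
  v1 WRITE b 59 -> keep
  v2 WRITE b 56 -> drop (> snap)
  v3 WRITE c 75 -> skip
  v4 WRITE a 17 -> skip
  v5 WRITE a 11 -> skip
  v6 WRITE b 64 -> drop (> snap)
  v7 WRITE b 44 -> drop (> snap)
  v8 WRITE b 5 -> drop (> snap)
  v9 WRITE a 1 -> skip
  v10 WRITE b 64 -> drop (> snap)
  v11 WRITE a 68 -> skip
  v12 WRITE b 20 -> drop (> snap)
  v13 WRITE b 83 -> drop (> snap)
  v14 WRITE a 64 -> skip
Collected: [(1, 59)]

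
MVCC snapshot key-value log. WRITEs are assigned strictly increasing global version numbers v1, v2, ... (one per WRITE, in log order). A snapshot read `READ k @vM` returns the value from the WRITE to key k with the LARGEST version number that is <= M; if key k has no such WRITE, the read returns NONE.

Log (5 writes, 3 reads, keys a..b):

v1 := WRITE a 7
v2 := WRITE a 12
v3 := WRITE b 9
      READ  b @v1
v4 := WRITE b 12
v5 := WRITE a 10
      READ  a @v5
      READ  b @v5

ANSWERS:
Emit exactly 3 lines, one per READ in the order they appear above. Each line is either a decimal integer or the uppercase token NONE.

Answer: NONE
10
12

Derivation:
v1: WRITE a=7  (a history now [(1, 7)])
v2: WRITE a=12  (a history now [(1, 7), (2, 12)])
v3: WRITE b=9  (b history now [(3, 9)])
READ b @v1: history=[(3, 9)] -> no version <= 1 -> NONE
v4: WRITE b=12  (b history now [(3, 9), (4, 12)])
v5: WRITE a=10  (a history now [(1, 7), (2, 12), (5, 10)])
READ a @v5: history=[(1, 7), (2, 12), (5, 10)] -> pick v5 -> 10
READ b @v5: history=[(3, 9), (4, 12)] -> pick v4 -> 12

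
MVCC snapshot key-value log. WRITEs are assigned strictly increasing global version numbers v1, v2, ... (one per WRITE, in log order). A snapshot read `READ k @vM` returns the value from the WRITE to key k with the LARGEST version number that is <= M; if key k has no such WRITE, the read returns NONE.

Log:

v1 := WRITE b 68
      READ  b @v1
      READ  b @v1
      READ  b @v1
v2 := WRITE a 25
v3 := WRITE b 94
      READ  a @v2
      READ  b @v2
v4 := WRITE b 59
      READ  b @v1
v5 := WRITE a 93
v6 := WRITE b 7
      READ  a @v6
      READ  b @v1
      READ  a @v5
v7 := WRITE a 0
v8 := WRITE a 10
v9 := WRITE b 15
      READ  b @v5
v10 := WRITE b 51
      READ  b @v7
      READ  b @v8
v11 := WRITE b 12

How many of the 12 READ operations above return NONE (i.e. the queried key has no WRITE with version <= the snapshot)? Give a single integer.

v1: WRITE b=68  (b history now [(1, 68)])
READ b @v1: history=[(1, 68)] -> pick v1 -> 68
READ b @v1: history=[(1, 68)] -> pick v1 -> 68
READ b @v1: history=[(1, 68)] -> pick v1 -> 68
v2: WRITE a=25  (a history now [(2, 25)])
v3: WRITE b=94  (b history now [(1, 68), (3, 94)])
READ a @v2: history=[(2, 25)] -> pick v2 -> 25
READ b @v2: history=[(1, 68), (3, 94)] -> pick v1 -> 68
v4: WRITE b=59  (b history now [(1, 68), (3, 94), (4, 59)])
READ b @v1: history=[(1, 68), (3, 94), (4, 59)] -> pick v1 -> 68
v5: WRITE a=93  (a history now [(2, 25), (5, 93)])
v6: WRITE b=7  (b history now [(1, 68), (3, 94), (4, 59), (6, 7)])
READ a @v6: history=[(2, 25), (5, 93)] -> pick v5 -> 93
READ b @v1: history=[(1, 68), (3, 94), (4, 59), (6, 7)] -> pick v1 -> 68
READ a @v5: history=[(2, 25), (5, 93)] -> pick v5 -> 93
v7: WRITE a=0  (a history now [(2, 25), (5, 93), (7, 0)])
v8: WRITE a=10  (a history now [(2, 25), (5, 93), (7, 0), (8, 10)])
v9: WRITE b=15  (b history now [(1, 68), (3, 94), (4, 59), (6, 7), (9, 15)])
READ b @v5: history=[(1, 68), (3, 94), (4, 59), (6, 7), (9, 15)] -> pick v4 -> 59
v10: WRITE b=51  (b history now [(1, 68), (3, 94), (4, 59), (6, 7), (9, 15), (10, 51)])
READ b @v7: history=[(1, 68), (3, 94), (4, 59), (6, 7), (9, 15), (10, 51)] -> pick v6 -> 7
READ b @v8: history=[(1, 68), (3, 94), (4, 59), (6, 7), (9, 15), (10, 51)] -> pick v6 -> 7
v11: WRITE b=12  (b history now [(1, 68), (3, 94), (4, 59), (6, 7), (9, 15), (10, 51), (11, 12)])
Read results in order: ['68', '68', '68', '25', '68', '68', '93', '68', '93', '59', '7', '7']
NONE count = 0

Answer: 0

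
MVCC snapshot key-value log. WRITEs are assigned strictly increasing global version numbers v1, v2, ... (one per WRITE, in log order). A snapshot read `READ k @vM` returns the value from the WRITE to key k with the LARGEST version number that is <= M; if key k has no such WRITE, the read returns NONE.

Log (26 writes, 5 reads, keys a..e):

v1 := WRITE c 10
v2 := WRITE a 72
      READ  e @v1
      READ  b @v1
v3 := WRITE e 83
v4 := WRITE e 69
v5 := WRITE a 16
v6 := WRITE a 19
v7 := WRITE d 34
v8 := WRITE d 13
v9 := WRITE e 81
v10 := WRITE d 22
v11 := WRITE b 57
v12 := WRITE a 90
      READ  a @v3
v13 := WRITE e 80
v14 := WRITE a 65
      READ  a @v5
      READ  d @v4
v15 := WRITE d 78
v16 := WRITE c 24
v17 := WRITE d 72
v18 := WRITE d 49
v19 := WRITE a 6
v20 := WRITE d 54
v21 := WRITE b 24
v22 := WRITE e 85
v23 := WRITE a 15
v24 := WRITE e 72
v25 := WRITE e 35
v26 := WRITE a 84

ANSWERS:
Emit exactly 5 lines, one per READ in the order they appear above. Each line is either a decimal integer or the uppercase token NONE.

Answer: NONE
NONE
72
16
NONE

Derivation:
v1: WRITE c=10  (c history now [(1, 10)])
v2: WRITE a=72  (a history now [(2, 72)])
READ e @v1: history=[] -> no version <= 1 -> NONE
READ b @v1: history=[] -> no version <= 1 -> NONE
v3: WRITE e=83  (e history now [(3, 83)])
v4: WRITE e=69  (e history now [(3, 83), (4, 69)])
v5: WRITE a=16  (a history now [(2, 72), (5, 16)])
v6: WRITE a=19  (a history now [(2, 72), (5, 16), (6, 19)])
v7: WRITE d=34  (d history now [(7, 34)])
v8: WRITE d=13  (d history now [(7, 34), (8, 13)])
v9: WRITE e=81  (e history now [(3, 83), (4, 69), (9, 81)])
v10: WRITE d=22  (d history now [(7, 34), (8, 13), (10, 22)])
v11: WRITE b=57  (b history now [(11, 57)])
v12: WRITE a=90  (a history now [(2, 72), (5, 16), (6, 19), (12, 90)])
READ a @v3: history=[(2, 72), (5, 16), (6, 19), (12, 90)] -> pick v2 -> 72
v13: WRITE e=80  (e history now [(3, 83), (4, 69), (9, 81), (13, 80)])
v14: WRITE a=65  (a history now [(2, 72), (5, 16), (6, 19), (12, 90), (14, 65)])
READ a @v5: history=[(2, 72), (5, 16), (6, 19), (12, 90), (14, 65)] -> pick v5 -> 16
READ d @v4: history=[(7, 34), (8, 13), (10, 22)] -> no version <= 4 -> NONE
v15: WRITE d=78  (d history now [(7, 34), (8, 13), (10, 22), (15, 78)])
v16: WRITE c=24  (c history now [(1, 10), (16, 24)])
v17: WRITE d=72  (d history now [(7, 34), (8, 13), (10, 22), (15, 78), (17, 72)])
v18: WRITE d=49  (d history now [(7, 34), (8, 13), (10, 22), (15, 78), (17, 72), (18, 49)])
v19: WRITE a=6  (a history now [(2, 72), (5, 16), (6, 19), (12, 90), (14, 65), (19, 6)])
v20: WRITE d=54  (d history now [(7, 34), (8, 13), (10, 22), (15, 78), (17, 72), (18, 49), (20, 54)])
v21: WRITE b=24  (b history now [(11, 57), (21, 24)])
v22: WRITE e=85  (e history now [(3, 83), (4, 69), (9, 81), (13, 80), (22, 85)])
v23: WRITE a=15  (a history now [(2, 72), (5, 16), (6, 19), (12, 90), (14, 65), (19, 6), (23, 15)])
v24: WRITE e=72  (e history now [(3, 83), (4, 69), (9, 81), (13, 80), (22, 85), (24, 72)])
v25: WRITE e=35  (e history now [(3, 83), (4, 69), (9, 81), (13, 80), (22, 85), (24, 72), (25, 35)])
v26: WRITE a=84  (a history now [(2, 72), (5, 16), (6, 19), (12, 90), (14, 65), (19, 6), (23, 15), (26, 84)])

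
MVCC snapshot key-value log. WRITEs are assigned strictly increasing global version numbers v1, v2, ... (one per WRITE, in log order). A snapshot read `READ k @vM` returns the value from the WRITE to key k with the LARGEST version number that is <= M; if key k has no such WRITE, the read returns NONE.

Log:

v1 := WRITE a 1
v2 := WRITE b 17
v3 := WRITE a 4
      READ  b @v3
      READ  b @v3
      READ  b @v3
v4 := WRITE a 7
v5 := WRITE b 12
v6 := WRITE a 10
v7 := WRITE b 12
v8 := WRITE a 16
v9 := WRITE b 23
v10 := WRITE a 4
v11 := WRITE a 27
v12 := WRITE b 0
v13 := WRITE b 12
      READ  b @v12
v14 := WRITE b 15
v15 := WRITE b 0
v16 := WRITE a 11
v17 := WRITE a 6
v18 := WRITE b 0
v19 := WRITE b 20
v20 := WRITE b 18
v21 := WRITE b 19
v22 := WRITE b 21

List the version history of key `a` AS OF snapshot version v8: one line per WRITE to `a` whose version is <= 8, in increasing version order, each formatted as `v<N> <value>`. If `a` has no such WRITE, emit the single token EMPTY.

Scan writes for key=a with version <= 8:
  v1 WRITE a 1 -> keep
  v2 WRITE b 17 -> skip
  v3 WRITE a 4 -> keep
  v4 WRITE a 7 -> keep
  v5 WRITE b 12 -> skip
  v6 WRITE a 10 -> keep
  v7 WRITE b 12 -> skip
  v8 WRITE a 16 -> keep
  v9 WRITE b 23 -> skip
  v10 WRITE a 4 -> drop (> snap)
  v11 WRITE a 27 -> drop (> snap)
  v12 WRITE b 0 -> skip
  v13 WRITE b 12 -> skip
  v14 WRITE b 15 -> skip
  v15 WRITE b 0 -> skip
  v16 WRITE a 11 -> drop (> snap)
  v17 WRITE a 6 -> drop (> snap)
  v18 WRITE b 0 -> skip
  v19 WRITE b 20 -> skip
  v20 WRITE b 18 -> skip
  v21 WRITE b 19 -> skip
  v22 WRITE b 21 -> skip
Collected: [(1, 1), (3, 4), (4, 7), (6, 10), (8, 16)]

Answer: v1 1
v3 4
v4 7
v6 10
v8 16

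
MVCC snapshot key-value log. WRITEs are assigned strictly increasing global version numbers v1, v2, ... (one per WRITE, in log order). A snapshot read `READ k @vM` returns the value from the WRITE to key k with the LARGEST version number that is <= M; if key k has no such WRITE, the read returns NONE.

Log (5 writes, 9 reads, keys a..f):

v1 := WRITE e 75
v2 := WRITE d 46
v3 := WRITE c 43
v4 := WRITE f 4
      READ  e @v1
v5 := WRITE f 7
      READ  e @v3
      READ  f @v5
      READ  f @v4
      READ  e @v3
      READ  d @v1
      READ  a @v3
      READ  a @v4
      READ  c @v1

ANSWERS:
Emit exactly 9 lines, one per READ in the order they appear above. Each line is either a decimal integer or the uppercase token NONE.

Answer: 75
75
7
4
75
NONE
NONE
NONE
NONE

Derivation:
v1: WRITE e=75  (e history now [(1, 75)])
v2: WRITE d=46  (d history now [(2, 46)])
v3: WRITE c=43  (c history now [(3, 43)])
v4: WRITE f=4  (f history now [(4, 4)])
READ e @v1: history=[(1, 75)] -> pick v1 -> 75
v5: WRITE f=7  (f history now [(4, 4), (5, 7)])
READ e @v3: history=[(1, 75)] -> pick v1 -> 75
READ f @v5: history=[(4, 4), (5, 7)] -> pick v5 -> 7
READ f @v4: history=[(4, 4), (5, 7)] -> pick v4 -> 4
READ e @v3: history=[(1, 75)] -> pick v1 -> 75
READ d @v1: history=[(2, 46)] -> no version <= 1 -> NONE
READ a @v3: history=[] -> no version <= 3 -> NONE
READ a @v4: history=[] -> no version <= 4 -> NONE
READ c @v1: history=[(3, 43)] -> no version <= 1 -> NONE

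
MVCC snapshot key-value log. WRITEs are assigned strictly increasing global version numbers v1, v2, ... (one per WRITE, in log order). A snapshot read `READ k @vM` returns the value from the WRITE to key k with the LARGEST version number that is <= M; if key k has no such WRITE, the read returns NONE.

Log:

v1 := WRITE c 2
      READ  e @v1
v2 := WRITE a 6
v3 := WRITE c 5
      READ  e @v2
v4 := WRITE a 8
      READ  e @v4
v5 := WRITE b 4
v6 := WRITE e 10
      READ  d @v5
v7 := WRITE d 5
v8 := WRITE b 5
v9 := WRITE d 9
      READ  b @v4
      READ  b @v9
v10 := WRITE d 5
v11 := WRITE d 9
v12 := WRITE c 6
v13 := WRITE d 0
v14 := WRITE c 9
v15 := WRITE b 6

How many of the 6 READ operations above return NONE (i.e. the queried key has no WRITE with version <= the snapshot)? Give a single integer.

Answer: 5

Derivation:
v1: WRITE c=2  (c history now [(1, 2)])
READ e @v1: history=[] -> no version <= 1 -> NONE
v2: WRITE a=6  (a history now [(2, 6)])
v3: WRITE c=5  (c history now [(1, 2), (3, 5)])
READ e @v2: history=[] -> no version <= 2 -> NONE
v4: WRITE a=8  (a history now [(2, 6), (4, 8)])
READ e @v4: history=[] -> no version <= 4 -> NONE
v5: WRITE b=4  (b history now [(5, 4)])
v6: WRITE e=10  (e history now [(6, 10)])
READ d @v5: history=[] -> no version <= 5 -> NONE
v7: WRITE d=5  (d history now [(7, 5)])
v8: WRITE b=5  (b history now [(5, 4), (8, 5)])
v9: WRITE d=9  (d history now [(7, 5), (9, 9)])
READ b @v4: history=[(5, 4), (8, 5)] -> no version <= 4 -> NONE
READ b @v9: history=[(5, 4), (8, 5)] -> pick v8 -> 5
v10: WRITE d=5  (d history now [(7, 5), (9, 9), (10, 5)])
v11: WRITE d=9  (d history now [(7, 5), (9, 9), (10, 5), (11, 9)])
v12: WRITE c=6  (c history now [(1, 2), (3, 5), (12, 6)])
v13: WRITE d=0  (d history now [(7, 5), (9, 9), (10, 5), (11, 9), (13, 0)])
v14: WRITE c=9  (c history now [(1, 2), (3, 5), (12, 6), (14, 9)])
v15: WRITE b=6  (b history now [(5, 4), (8, 5), (15, 6)])
Read results in order: ['NONE', 'NONE', 'NONE', 'NONE', 'NONE', '5']
NONE count = 5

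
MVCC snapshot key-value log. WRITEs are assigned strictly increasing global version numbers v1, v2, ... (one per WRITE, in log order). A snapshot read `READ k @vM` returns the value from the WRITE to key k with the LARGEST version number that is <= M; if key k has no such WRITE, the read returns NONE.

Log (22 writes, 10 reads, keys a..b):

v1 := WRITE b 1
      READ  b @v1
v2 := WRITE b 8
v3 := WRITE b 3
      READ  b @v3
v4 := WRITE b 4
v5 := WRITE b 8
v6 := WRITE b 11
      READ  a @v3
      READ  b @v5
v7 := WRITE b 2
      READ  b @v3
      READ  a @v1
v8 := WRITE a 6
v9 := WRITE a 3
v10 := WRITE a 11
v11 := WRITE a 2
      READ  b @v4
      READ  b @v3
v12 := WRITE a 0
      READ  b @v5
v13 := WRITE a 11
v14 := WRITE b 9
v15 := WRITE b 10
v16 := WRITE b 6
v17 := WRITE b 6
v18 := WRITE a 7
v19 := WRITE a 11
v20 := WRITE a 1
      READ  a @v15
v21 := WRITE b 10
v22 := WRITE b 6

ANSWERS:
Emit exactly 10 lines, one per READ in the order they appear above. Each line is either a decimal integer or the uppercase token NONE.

v1: WRITE b=1  (b history now [(1, 1)])
READ b @v1: history=[(1, 1)] -> pick v1 -> 1
v2: WRITE b=8  (b history now [(1, 1), (2, 8)])
v3: WRITE b=3  (b history now [(1, 1), (2, 8), (3, 3)])
READ b @v3: history=[(1, 1), (2, 8), (3, 3)] -> pick v3 -> 3
v4: WRITE b=4  (b history now [(1, 1), (2, 8), (3, 3), (4, 4)])
v5: WRITE b=8  (b history now [(1, 1), (2, 8), (3, 3), (4, 4), (5, 8)])
v6: WRITE b=11  (b history now [(1, 1), (2, 8), (3, 3), (4, 4), (5, 8), (6, 11)])
READ a @v3: history=[] -> no version <= 3 -> NONE
READ b @v5: history=[(1, 1), (2, 8), (3, 3), (4, 4), (5, 8), (6, 11)] -> pick v5 -> 8
v7: WRITE b=2  (b history now [(1, 1), (2, 8), (3, 3), (4, 4), (5, 8), (6, 11), (7, 2)])
READ b @v3: history=[(1, 1), (2, 8), (3, 3), (4, 4), (5, 8), (6, 11), (7, 2)] -> pick v3 -> 3
READ a @v1: history=[] -> no version <= 1 -> NONE
v8: WRITE a=6  (a history now [(8, 6)])
v9: WRITE a=3  (a history now [(8, 6), (9, 3)])
v10: WRITE a=11  (a history now [(8, 6), (9, 3), (10, 11)])
v11: WRITE a=2  (a history now [(8, 6), (9, 3), (10, 11), (11, 2)])
READ b @v4: history=[(1, 1), (2, 8), (3, 3), (4, 4), (5, 8), (6, 11), (7, 2)] -> pick v4 -> 4
READ b @v3: history=[(1, 1), (2, 8), (3, 3), (4, 4), (5, 8), (6, 11), (7, 2)] -> pick v3 -> 3
v12: WRITE a=0  (a history now [(8, 6), (9, 3), (10, 11), (11, 2), (12, 0)])
READ b @v5: history=[(1, 1), (2, 8), (3, 3), (4, 4), (5, 8), (6, 11), (7, 2)] -> pick v5 -> 8
v13: WRITE a=11  (a history now [(8, 6), (9, 3), (10, 11), (11, 2), (12, 0), (13, 11)])
v14: WRITE b=9  (b history now [(1, 1), (2, 8), (3, 3), (4, 4), (5, 8), (6, 11), (7, 2), (14, 9)])
v15: WRITE b=10  (b history now [(1, 1), (2, 8), (3, 3), (4, 4), (5, 8), (6, 11), (7, 2), (14, 9), (15, 10)])
v16: WRITE b=6  (b history now [(1, 1), (2, 8), (3, 3), (4, 4), (5, 8), (6, 11), (7, 2), (14, 9), (15, 10), (16, 6)])
v17: WRITE b=6  (b history now [(1, 1), (2, 8), (3, 3), (4, 4), (5, 8), (6, 11), (7, 2), (14, 9), (15, 10), (16, 6), (17, 6)])
v18: WRITE a=7  (a history now [(8, 6), (9, 3), (10, 11), (11, 2), (12, 0), (13, 11), (18, 7)])
v19: WRITE a=11  (a history now [(8, 6), (9, 3), (10, 11), (11, 2), (12, 0), (13, 11), (18, 7), (19, 11)])
v20: WRITE a=1  (a history now [(8, 6), (9, 3), (10, 11), (11, 2), (12, 0), (13, 11), (18, 7), (19, 11), (20, 1)])
READ a @v15: history=[(8, 6), (9, 3), (10, 11), (11, 2), (12, 0), (13, 11), (18, 7), (19, 11), (20, 1)] -> pick v13 -> 11
v21: WRITE b=10  (b history now [(1, 1), (2, 8), (3, 3), (4, 4), (5, 8), (6, 11), (7, 2), (14, 9), (15, 10), (16, 6), (17, 6), (21, 10)])
v22: WRITE b=6  (b history now [(1, 1), (2, 8), (3, 3), (4, 4), (5, 8), (6, 11), (7, 2), (14, 9), (15, 10), (16, 6), (17, 6), (21, 10), (22, 6)])

Answer: 1
3
NONE
8
3
NONE
4
3
8
11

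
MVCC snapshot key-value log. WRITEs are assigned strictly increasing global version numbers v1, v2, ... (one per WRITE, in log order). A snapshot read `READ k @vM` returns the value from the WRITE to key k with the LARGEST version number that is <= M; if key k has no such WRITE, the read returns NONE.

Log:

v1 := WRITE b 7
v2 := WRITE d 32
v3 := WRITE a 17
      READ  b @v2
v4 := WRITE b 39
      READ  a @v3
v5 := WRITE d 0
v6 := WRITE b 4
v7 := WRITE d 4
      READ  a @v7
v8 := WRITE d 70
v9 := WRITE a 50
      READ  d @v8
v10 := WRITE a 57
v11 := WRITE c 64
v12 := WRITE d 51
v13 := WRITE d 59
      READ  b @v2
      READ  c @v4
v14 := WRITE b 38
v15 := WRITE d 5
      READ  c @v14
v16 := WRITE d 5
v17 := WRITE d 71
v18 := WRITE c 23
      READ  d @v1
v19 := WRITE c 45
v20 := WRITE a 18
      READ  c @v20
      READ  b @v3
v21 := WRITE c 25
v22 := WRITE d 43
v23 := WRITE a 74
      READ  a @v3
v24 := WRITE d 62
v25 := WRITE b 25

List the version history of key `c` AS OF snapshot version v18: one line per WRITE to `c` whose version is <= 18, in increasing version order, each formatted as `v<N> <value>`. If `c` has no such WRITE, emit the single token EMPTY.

Scan writes for key=c with version <= 18:
  v1 WRITE b 7 -> skip
  v2 WRITE d 32 -> skip
  v3 WRITE a 17 -> skip
  v4 WRITE b 39 -> skip
  v5 WRITE d 0 -> skip
  v6 WRITE b 4 -> skip
  v7 WRITE d 4 -> skip
  v8 WRITE d 70 -> skip
  v9 WRITE a 50 -> skip
  v10 WRITE a 57 -> skip
  v11 WRITE c 64 -> keep
  v12 WRITE d 51 -> skip
  v13 WRITE d 59 -> skip
  v14 WRITE b 38 -> skip
  v15 WRITE d 5 -> skip
  v16 WRITE d 5 -> skip
  v17 WRITE d 71 -> skip
  v18 WRITE c 23 -> keep
  v19 WRITE c 45 -> drop (> snap)
  v20 WRITE a 18 -> skip
  v21 WRITE c 25 -> drop (> snap)
  v22 WRITE d 43 -> skip
  v23 WRITE a 74 -> skip
  v24 WRITE d 62 -> skip
  v25 WRITE b 25 -> skip
Collected: [(11, 64), (18, 23)]

Answer: v11 64
v18 23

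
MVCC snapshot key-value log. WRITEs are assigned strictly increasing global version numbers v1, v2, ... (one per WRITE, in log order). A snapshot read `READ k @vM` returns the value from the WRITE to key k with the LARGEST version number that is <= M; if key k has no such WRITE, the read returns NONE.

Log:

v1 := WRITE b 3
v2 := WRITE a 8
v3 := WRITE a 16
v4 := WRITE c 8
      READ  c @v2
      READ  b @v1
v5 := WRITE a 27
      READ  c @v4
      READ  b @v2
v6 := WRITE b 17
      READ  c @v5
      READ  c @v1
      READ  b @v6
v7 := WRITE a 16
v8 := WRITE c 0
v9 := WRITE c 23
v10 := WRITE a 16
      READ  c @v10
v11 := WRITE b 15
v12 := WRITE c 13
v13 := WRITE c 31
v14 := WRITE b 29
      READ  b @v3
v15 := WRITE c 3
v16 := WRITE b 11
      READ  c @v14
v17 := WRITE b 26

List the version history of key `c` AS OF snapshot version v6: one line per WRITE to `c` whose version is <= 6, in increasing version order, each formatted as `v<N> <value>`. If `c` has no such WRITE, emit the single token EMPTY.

Answer: v4 8

Derivation:
Scan writes for key=c with version <= 6:
  v1 WRITE b 3 -> skip
  v2 WRITE a 8 -> skip
  v3 WRITE a 16 -> skip
  v4 WRITE c 8 -> keep
  v5 WRITE a 27 -> skip
  v6 WRITE b 17 -> skip
  v7 WRITE a 16 -> skip
  v8 WRITE c 0 -> drop (> snap)
  v9 WRITE c 23 -> drop (> snap)
  v10 WRITE a 16 -> skip
  v11 WRITE b 15 -> skip
  v12 WRITE c 13 -> drop (> snap)
  v13 WRITE c 31 -> drop (> snap)
  v14 WRITE b 29 -> skip
  v15 WRITE c 3 -> drop (> snap)
  v16 WRITE b 11 -> skip
  v17 WRITE b 26 -> skip
Collected: [(4, 8)]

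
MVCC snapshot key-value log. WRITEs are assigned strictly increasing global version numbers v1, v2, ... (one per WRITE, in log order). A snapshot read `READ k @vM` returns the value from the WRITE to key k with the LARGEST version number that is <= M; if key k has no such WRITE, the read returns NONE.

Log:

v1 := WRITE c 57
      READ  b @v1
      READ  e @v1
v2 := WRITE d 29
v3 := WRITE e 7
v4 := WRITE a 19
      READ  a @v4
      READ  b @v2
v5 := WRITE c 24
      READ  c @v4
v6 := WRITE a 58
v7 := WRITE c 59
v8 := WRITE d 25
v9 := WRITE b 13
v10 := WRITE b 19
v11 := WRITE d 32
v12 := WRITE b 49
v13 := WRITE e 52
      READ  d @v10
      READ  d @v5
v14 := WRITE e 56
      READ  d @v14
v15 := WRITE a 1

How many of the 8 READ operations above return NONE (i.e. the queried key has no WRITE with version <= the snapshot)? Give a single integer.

v1: WRITE c=57  (c history now [(1, 57)])
READ b @v1: history=[] -> no version <= 1 -> NONE
READ e @v1: history=[] -> no version <= 1 -> NONE
v2: WRITE d=29  (d history now [(2, 29)])
v3: WRITE e=7  (e history now [(3, 7)])
v4: WRITE a=19  (a history now [(4, 19)])
READ a @v4: history=[(4, 19)] -> pick v4 -> 19
READ b @v2: history=[] -> no version <= 2 -> NONE
v5: WRITE c=24  (c history now [(1, 57), (5, 24)])
READ c @v4: history=[(1, 57), (5, 24)] -> pick v1 -> 57
v6: WRITE a=58  (a history now [(4, 19), (6, 58)])
v7: WRITE c=59  (c history now [(1, 57), (5, 24), (7, 59)])
v8: WRITE d=25  (d history now [(2, 29), (8, 25)])
v9: WRITE b=13  (b history now [(9, 13)])
v10: WRITE b=19  (b history now [(9, 13), (10, 19)])
v11: WRITE d=32  (d history now [(2, 29), (8, 25), (11, 32)])
v12: WRITE b=49  (b history now [(9, 13), (10, 19), (12, 49)])
v13: WRITE e=52  (e history now [(3, 7), (13, 52)])
READ d @v10: history=[(2, 29), (8, 25), (11, 32)] -> pick v8 -> 25
READ d @v5: history=[(2, 29), (8, 25), (11, 32)] -> pick v2 -> 29
v14: WRITE e=56  (e history now [(3, 7), (13, 52), (14, 56)])
READ d @v14: history=[(2, 29), (8, 25), (11, 32)] -> pick v11 -> 32
v15: WRITE a=1  (a history now [(4, 19), (6, 58), (15, 1)])
Read results in order: ['NONE', 'NONE', '19', 'NONE', '57', '25', '29', '32']
NONE count = 3

Answer: 3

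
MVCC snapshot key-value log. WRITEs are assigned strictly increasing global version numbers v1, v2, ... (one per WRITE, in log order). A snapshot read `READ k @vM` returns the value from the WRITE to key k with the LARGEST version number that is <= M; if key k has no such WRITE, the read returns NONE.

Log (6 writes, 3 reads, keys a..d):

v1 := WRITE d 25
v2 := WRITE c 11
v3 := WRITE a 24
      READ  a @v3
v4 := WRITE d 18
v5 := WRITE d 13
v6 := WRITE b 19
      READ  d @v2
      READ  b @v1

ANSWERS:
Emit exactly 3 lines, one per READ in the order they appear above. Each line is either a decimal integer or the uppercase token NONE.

Answer: 24
25
NONE

Derivation:
v1: WRITE d=25  (d history now [(1, 25)])
v2: WRITE c=11  (c history now [(2, 11)])
v3: WRITE a=24  (a history now [(3, 24)])
READ a @v3: history=[(3, 24)] -> pick v3 -> 24
v4: WRITE d=18  (d history now [(1, 25), (4, 18)])
v5: WRITE d=13  (d history now [(1, 25), (4, 18), (5, 13)])
v6: WRITE b=19  (b history now [(6, 19)])
READ d @v2: history=[(1, 25), (4, 18), (5, 13)] -> pick v1 -> 25
READ b @v1: history=[(6, 19)] -> no version <= 1 -> NONE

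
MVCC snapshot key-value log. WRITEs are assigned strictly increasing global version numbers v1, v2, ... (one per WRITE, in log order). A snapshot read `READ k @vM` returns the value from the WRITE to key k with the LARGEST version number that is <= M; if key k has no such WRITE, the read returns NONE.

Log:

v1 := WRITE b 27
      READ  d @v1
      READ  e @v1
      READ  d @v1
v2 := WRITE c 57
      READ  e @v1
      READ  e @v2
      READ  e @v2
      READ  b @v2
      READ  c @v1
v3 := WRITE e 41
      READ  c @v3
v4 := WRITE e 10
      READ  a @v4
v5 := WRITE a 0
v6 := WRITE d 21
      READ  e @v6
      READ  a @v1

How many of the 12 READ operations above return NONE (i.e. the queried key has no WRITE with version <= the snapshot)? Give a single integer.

Answer: 9

Derivation:
v1: WRITE b=27  (b history now [(1, 27)])
READ d @v1: history=[] -> no version <= 1 -> NONE
READ e @v1: history=[] -> no version <= 1 -> NONE
READ d @v1: history=[] -> no version <= 1 -> NONE
v2: WRITE c=57  (c history now [(2, 57)])
READ e @v1: history=[] -> no version <= 1 -> NONE
READ e @v2: history=[] -> no version <= 2 -> NONE
READ e @v2: history=[] -> no version <= 2 -> NONE
READ b @v2: history=[(1, 27)] -> pick v1 -> 27
READ c @v1: history=[(2, 57)] -> no version <= 1 -> NONE
v3: WRITE e=41  (e history now [(3, 41)])
READ c @v3: history=[(2, 57)] -> pick v2 -> 57
v4: WRITE e=10  (e history now [(3, 41), (4, 10)])
READ a @v4: history=[] -> no version <= 4 -> NONE
v5: WRITE a=0  (a history now [(5, 0)])
v6: WRITE d=21  (d history now [(6, 21)])
READ e @v6: history=[(3, 41), (4, 10)] -> pick v4 -> 10
READ a @v1: history=[(5, 0)] -> no version <= 1 -> NONE
Read results in order: ['NONE', 'NONE', 'NONE', 'NONE', 'NONE', 'NONE', '27', 'NONE', '57', 'NONE', '10', 'NONE']
NONE count = 9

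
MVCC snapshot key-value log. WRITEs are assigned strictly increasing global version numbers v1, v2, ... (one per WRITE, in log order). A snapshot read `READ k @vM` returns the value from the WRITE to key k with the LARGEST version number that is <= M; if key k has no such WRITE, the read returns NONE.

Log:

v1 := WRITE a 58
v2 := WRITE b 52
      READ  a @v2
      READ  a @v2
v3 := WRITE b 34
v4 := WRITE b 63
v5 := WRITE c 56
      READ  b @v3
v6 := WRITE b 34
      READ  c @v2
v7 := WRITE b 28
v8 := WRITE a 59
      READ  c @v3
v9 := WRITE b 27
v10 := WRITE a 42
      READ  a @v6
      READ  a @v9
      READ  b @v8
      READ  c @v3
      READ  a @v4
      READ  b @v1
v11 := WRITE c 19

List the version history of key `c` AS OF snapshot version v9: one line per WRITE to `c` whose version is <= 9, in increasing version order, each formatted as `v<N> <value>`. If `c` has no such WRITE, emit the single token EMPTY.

Scan writes for key=c with version <= 9:
  v1 WRITE a 58 -> skip
  v2 WRITE b 52 -> skip
  v3 WRITE b 34 -> skip
  v4 WRITE b 63 -> skip
  v5 WRITE c 56 -> keep
  v6 WRITE b 34 -> skip
  v7 WRITE b 28 -> skip
  v8 WRITE a 59 -> skip
  v9 WRITE b 27 -> skip
  v10 WRITE a 42 -> skip
  v11 WRITE c 19 -> drop (> snap)
Collected: [(5, 56)]

Answer: v5 56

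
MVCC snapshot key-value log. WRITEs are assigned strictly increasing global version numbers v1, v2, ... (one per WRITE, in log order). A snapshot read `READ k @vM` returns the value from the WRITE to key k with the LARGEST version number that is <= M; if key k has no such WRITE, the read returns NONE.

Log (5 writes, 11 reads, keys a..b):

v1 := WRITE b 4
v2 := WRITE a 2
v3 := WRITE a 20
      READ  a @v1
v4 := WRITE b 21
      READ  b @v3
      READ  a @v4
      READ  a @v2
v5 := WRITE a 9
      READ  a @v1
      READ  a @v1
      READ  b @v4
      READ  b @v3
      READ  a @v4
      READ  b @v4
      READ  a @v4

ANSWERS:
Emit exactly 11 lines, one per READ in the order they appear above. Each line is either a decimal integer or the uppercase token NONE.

v1: WRITE b=4  (b history now [(1, 4)])
v2: WRITE a=2  (a history now [(2, 2)])
v3: WRITE a=20  (a history now [(2, 2), (3, 20)])
READ a @v1: history=[(2, 2), (3, 20)] -> no version <= 1 -> NONE
v4: WRITE b=21  (b history now [(1, 4), (4, 21)])
READ b @v3: history=[(1, 4), (4, 21)] -> pick v1 -> 4
READ a @v4: history=[(2, 2), (3, 20)] -> pick v3 -> 20
READ a @v2: history=[(2, 2), (3, 20)] -> pick v2 -> 2
v5: WRITE a=9  (a history now [(2, 2), (3, 20), (5, 9)])
READ a @v1: history=[(2, 2), (3, 20), (5, 9)] -> no version <= 1 -> NONE
READ a @v1: history=[(2, 2), (3, 20), (5, 9)] -> no version <= 1 -> NONE
READ b @v4: history=[(1, 4), (4, 21)] -> pick v4 -> 21
READ b @v3: history=[(1, 4), (4, 21)] -> pick v1 -> 4
READ a @v4: history=[(2, 2), (3, 20), (5, 9)] -> pick v3 -> 20
READ b @v4: history=[(1, 4), (4, 21)] -> pick v4 -> 21
READ a @v4: history=[(2, 2), (3, 20), (5, 9)] -> pick v3 -> 20

Answer: NONE
4
20
2
NONE
NONE
21
4
20
21
20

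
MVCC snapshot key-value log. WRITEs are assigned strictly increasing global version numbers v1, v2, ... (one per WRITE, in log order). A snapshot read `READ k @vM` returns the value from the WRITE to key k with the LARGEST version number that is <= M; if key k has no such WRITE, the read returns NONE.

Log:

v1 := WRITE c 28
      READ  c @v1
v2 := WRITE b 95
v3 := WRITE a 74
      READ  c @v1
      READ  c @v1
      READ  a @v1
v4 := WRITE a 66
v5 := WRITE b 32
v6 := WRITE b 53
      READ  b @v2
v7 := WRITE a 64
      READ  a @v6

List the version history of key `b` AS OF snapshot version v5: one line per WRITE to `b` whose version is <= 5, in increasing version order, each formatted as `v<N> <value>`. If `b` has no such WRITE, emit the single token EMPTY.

Answer: v2 95
v5 32

Derivation:
Scan writes for key=b with version <= 5:
  v1 WRITE c 28 -> skip
  v2 WRITE b 95 -> keep
  v3 WRITE a 74 -> skip
  v4 WRITE a 66 -> skip
  v5 WRITE b 32 -> keep
  v6 WRITE b 53 -> drop (> snap)
  v7 WRITE a 64 -> skip
Collected: [(2, 95), (5, 32)]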